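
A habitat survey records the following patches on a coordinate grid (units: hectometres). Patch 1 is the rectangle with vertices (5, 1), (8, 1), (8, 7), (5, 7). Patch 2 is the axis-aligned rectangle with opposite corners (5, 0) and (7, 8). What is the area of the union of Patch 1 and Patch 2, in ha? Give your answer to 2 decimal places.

By inclusion–exclusion:
Individual areas: |Patch 1| = 18, |Patch 2| = 16.
|Patch 1∩Patch 2|: x∈[5,7], y∈[1,7] → 2·6 = 12.
|Patch 1 ∪ Patch 2| = 34 − 12 = 22.00.

22.00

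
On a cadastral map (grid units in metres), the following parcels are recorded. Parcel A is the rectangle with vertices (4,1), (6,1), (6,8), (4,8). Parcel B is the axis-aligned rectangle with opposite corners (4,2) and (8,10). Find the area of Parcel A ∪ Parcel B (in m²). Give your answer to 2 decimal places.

34.00

By inclusion–exclusion:
Individual areas: |Parcel A| = 14, |Parcel B| = 32.
|Parcel A∩Parcel B|: x∈[4,6], y∈[2,8] → 2·6 = 12.
|Parcel A ∪ Parcel B| = 46 − 12 = 34.00.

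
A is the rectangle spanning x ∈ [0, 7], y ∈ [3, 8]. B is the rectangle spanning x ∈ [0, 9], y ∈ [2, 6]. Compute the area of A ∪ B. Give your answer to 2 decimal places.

50.00

By inclusion–exclusion:
Individual areas: |A| = 35, |B| = 36.
|A∩B|: x∈[0,7], y∈[3,6] → 7·3 = 21.
|A ∪ B| = 71 − 21 = 50.00.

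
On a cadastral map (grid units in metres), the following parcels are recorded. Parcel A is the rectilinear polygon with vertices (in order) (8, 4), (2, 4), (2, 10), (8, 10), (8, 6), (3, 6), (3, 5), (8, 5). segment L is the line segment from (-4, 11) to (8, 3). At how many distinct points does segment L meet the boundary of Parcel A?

The segment meets the boundary at (6.5,4), (5,5), (3.5,6), (2,7).

4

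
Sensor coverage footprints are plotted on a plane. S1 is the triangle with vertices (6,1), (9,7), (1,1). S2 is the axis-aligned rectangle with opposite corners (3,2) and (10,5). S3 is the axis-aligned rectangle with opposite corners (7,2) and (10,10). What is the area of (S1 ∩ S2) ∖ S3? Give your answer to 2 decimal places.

|S1 ∩ S2| = 8.5833.
|(S1 ∩ S2) ∩ S3| = 1.
|(S1 ∩ S2) ∖ S3| = 8.5833 − 1 = 7.58.

7.58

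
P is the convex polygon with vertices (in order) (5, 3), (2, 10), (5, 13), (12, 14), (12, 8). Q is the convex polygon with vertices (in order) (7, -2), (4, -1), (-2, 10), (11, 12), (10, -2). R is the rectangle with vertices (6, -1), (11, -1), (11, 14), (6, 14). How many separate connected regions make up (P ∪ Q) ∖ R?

(P ∪ Q) ∖ R splits into 2 disjoint pieces (area 68.5617, area 6.2857).

2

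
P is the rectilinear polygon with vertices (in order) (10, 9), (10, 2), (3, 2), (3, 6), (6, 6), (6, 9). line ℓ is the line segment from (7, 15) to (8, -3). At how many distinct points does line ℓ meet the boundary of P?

2

The segment meets the boundary at (7.722,2), (7.333,9).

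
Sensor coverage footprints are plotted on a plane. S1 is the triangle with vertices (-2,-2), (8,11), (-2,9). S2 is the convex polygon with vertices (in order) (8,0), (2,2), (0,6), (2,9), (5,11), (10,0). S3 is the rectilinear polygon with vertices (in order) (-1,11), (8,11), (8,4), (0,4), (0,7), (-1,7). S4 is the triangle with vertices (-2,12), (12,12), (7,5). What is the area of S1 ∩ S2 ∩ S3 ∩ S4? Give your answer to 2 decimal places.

The intersection is the polygon with vertices (2,9), (3.714,10.143), (5.25,10.45), (6.114,8.549), (4.738,6.759), (1.951,8.927).
By the shoelace formula its area is 8.48.

8.48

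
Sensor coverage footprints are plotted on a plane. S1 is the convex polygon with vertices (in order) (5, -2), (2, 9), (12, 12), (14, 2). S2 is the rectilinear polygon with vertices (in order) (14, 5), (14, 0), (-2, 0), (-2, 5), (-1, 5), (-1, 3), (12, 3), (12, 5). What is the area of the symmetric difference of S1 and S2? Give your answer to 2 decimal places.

105.57

|S1| = 108.5, |S2| = 54, |S1∩S2| = 28.4636.
|S1 △ S2| = |S1| + |S2| − 2·|S1∩S2| = 108.5 + 54 − 56.9273 = 105.57.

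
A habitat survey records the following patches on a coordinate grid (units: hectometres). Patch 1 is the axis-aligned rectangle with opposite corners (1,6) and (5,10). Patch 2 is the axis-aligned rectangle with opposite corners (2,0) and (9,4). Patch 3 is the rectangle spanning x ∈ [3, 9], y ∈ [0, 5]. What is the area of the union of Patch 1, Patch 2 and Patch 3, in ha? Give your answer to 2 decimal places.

By inclusion–exclusion:
Individual areas: |Patch 1| = 16, |Patch 2| = 28, |Patch 3| = 30.
|Patch 1∩Patch 2| = 0 (no overlap).
|Patch 1∩Patch 3| = 0 (no overlap).
|Patch 2∩Patch 3|: x∈[3,9], y∈[0,4] → 6·4 = 24.
|Patch 1∩Patch 2∩Patch 3| = 0.
|Patch 1 ∪ Patch 2 ∪ Patch 3| = 74 − 24 + 0 = 50.00.

50.00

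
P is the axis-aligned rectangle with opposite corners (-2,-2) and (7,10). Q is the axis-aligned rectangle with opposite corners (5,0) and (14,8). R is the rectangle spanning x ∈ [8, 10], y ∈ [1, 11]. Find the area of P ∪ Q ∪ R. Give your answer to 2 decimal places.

By inclusion–exclusion:
Individual areas: |P| = 108, |Q| = 72, |R| = 20.
|P∩Q|: x∈[5,7], y∈[0,8] → 2·8 = 16.
|P∩R| = 0 (no overlap).
|Q∩R|: x∈[8,10], y∈[1,8] → 2·7 = 14.
|P∩Q∩R| = 0.
|P ∪ Q ∪ R| = 200 − 30 + 0 = 170.00.

170.00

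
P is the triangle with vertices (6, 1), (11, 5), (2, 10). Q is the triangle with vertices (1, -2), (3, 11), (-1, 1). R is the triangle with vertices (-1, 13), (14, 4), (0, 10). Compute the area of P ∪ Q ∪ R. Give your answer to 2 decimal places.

61.28

By inclusion–exclusion:
Individual areas: |P| = 30.5, |Q| = 16, |R| = 18.
|P∩Q| = 0.2838.
|P∩R| = 2.6912.
|Q∩R| = 0.5004.
|P∩Q∩R| = 0.2551.
|P ∪ Q ∪ R| = 64.5 − 3.4754 + 0.2551 = 61.28.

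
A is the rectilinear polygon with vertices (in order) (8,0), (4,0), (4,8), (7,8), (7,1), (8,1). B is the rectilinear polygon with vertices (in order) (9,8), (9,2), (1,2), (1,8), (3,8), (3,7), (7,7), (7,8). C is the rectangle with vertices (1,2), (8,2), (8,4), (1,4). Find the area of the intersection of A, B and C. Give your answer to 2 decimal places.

6.00

The intersection is the polygon with vertices (7,2), (4,2), (4,4), (7,4).
By the shoelace formula its area is 6.00.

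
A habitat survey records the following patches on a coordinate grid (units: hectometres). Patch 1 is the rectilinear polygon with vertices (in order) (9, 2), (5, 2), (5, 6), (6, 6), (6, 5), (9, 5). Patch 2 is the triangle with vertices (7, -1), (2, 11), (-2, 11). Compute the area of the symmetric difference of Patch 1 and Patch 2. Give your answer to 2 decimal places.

|Patch 1| = 13, |Patch 2| = 24, |Patch 1∩Patch 2| = 0.675.
|Patch 1 △ Patch 2| = |Patch 1| + |Patch 2| − 2·|Patch 1∩Patch 2| = 13 + 24 − 1.35 = 35.65.

35.65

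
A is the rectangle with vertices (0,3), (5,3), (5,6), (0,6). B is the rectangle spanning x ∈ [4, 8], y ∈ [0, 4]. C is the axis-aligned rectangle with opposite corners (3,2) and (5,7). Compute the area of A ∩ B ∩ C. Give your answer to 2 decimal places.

1.00

The intersection is the polygon with vertices (4,3), (4,4), (5,4), (5,3).
By the shoelace formula its area is 1.00.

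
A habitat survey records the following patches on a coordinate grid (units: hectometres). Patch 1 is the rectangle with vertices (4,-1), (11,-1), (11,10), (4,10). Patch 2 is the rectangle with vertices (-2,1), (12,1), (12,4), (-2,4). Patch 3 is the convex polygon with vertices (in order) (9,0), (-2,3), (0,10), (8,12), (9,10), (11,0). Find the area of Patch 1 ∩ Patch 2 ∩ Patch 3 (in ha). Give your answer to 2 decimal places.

19.26

The intersection is the polygon with vertices (5.333,1), (4,1.364), (4,4), (10.2,4), (10.8,1).
By the shoelace formula its area is 19.26.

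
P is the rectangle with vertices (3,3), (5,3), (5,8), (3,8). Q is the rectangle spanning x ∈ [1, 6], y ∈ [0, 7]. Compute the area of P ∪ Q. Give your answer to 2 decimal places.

By inclusion–exclusion:
Individual areas: |P| = 10, |Q| = 35.
|P∩Q|: x∈[3,5], y∈[3,7] → 2·4 = 8.
|P ∪ Q| = 45 − 8 = 37.00.

37.00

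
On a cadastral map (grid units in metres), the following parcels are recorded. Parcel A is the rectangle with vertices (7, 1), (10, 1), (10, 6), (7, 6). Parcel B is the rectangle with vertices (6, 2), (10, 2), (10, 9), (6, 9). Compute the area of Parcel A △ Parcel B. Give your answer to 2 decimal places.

19.00

|Parcel A∩Parcel B|: x∈[7,10], y∈[2,6] → 3·4 = 12.
|Parcel A △ Parcel B| = |Parcel A| + |Parcel B| − 2·|Parcel A∩Parcel B| = 15 + 28 − 24 = 19.00.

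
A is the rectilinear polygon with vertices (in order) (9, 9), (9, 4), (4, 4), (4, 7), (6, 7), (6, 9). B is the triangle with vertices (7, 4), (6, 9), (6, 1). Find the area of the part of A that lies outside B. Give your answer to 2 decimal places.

18.50

|A| = 21, |A∩B| = 2.5.
|A ∖ B| = |A| − |A∩B| = 21 − 2.5 = 18.50.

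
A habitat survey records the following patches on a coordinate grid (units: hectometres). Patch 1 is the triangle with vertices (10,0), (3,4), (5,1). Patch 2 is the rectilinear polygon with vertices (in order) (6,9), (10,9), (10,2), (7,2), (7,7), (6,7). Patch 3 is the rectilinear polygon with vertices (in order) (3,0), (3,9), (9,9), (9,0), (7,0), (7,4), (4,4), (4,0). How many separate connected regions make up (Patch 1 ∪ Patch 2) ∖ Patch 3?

(Patch 1 ∪ Patch 2) ∖ Patch 3 splits into 3 disjoint pieces (area 4.3643, area 0.1857, area 7).

3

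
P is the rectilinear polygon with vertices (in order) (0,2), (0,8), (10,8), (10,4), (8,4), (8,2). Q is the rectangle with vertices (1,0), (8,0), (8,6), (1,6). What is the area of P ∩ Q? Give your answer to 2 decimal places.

The intersection is the polygon with vertices (8,2), (1,2), (1,6), (8,6), (8,4).
By the shoelace formula its area is 28.00.

28.00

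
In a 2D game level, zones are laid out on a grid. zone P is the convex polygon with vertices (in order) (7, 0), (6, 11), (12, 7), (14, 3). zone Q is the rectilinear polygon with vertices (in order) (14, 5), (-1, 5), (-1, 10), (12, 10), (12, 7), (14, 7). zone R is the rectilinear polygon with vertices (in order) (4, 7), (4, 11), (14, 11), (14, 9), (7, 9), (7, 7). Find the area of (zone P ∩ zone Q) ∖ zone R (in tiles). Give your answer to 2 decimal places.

|zone P ∩ zone Q| = 22.6591.
|(zone P ∩ zone Q) ∩ zone R| = 3.5682.
|(zone P ∩ zone Q) ∖ zone R| = 22.6591 − 3.5682 = 19.09.

19.09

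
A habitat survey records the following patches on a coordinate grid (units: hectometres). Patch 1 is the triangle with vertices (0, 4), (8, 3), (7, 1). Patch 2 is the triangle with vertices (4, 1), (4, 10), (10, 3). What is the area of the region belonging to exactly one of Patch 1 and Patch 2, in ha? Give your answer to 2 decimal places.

25.27

|Patch 1| = 8.5, |Patch 2| = 27, |Patch 1∩Patch 2| = 5.1152.
|Patch 1 △ Patch 2| = |Patch 1| + |Patch 2| − 2·|Patch 1∩Patch 2| = 8.5 + 27 − 10.2304 = 25.27.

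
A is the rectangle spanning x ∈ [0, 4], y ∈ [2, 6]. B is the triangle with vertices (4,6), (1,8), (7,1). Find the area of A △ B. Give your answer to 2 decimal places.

18.57

|A| = 16, |B| = 4.5, |A∩B| = 0.9643.
|A △ B| = |A| + |B| − 2·|A∩B| = 16 + 4.5 − 1.9286 = 18.57.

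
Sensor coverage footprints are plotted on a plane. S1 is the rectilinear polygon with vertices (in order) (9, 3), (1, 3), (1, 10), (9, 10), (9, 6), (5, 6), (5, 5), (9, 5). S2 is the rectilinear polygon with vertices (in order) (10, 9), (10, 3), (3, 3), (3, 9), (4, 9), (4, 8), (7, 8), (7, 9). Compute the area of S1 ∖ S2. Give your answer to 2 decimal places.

23.00

|S1| = 52, |S1∩S2| = 29.
|S1 ∖ S2| = |S1| − |S1∩S2| = 52 − 29 = 23.00.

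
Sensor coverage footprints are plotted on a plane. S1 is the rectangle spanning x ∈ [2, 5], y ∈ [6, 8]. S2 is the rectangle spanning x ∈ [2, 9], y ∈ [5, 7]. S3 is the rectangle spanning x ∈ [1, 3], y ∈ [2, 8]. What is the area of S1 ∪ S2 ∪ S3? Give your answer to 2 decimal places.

By inclusion–exclusion:
Individual areas: |S1| = 6, |S2| = 14, |S3| = 12.
|S1∩S2|: x∈[2,5], y∈[6,7] → 3·1 = 3.
|S1∩S3|: x∈[2,3], y∈[6,8] → 1·2 = 2.
|S2∩S3|: x∈[2,3], y∈[5,7] → 1·2 = 2.
|S1∩S2∩S3| = 1.
|S1 ∪ S2 ∪ S3| = 32 − 7 + 1 = 26.00.

26.00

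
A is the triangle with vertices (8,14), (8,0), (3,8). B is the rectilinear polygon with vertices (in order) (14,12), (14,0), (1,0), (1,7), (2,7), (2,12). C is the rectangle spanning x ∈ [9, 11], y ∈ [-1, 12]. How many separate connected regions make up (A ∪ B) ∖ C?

(A ∪ B) ∖ C splits into 2 disjoint pieces (area 92.6667, area 36).

2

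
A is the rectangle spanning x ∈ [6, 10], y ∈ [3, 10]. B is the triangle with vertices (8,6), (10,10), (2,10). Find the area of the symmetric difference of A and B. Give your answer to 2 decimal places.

|A| = 28, |B| = 16, |A∩B| = 10.6667.
|A △ B| = |A| + |B| − 2·|A∩B| = 28 + 16 − 21.3333 = 22.67.

22.67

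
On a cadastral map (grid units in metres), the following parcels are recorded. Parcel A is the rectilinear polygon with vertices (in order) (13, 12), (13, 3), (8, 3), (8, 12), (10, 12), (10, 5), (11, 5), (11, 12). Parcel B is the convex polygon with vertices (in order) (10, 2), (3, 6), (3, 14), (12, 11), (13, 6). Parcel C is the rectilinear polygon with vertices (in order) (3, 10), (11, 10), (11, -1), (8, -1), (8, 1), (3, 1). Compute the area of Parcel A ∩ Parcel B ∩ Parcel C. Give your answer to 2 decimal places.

15.94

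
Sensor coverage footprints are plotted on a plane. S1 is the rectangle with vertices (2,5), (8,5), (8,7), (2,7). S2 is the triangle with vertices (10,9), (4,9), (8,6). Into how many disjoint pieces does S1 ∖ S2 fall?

S1 ∖ S2 is a single connected region.

1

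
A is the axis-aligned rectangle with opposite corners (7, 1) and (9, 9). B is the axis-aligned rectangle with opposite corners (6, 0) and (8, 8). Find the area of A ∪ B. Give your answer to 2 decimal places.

25.00

By inclusion–exclusion:
Individual areas: |A| = 16, |B| = 16.
|A∩B|: x∈[7,8], y∈[1,8] → 1·7 = 7.
|A ∪ B| = 32 − 7 = 25.00.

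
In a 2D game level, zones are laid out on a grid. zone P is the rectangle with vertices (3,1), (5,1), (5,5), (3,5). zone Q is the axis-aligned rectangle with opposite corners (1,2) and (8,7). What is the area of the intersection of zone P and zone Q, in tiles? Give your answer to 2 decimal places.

6.00

|zone P∩zone Q|: x∈[3,5], y∈[2,5] → 2·3 = 6.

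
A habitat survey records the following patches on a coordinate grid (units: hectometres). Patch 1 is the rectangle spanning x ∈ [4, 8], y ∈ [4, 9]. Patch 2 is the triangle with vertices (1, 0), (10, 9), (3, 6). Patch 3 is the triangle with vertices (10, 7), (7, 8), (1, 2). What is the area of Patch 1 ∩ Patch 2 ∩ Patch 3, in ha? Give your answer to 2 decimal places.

6.61

The intersection is the polygon with vertices (5.5,4.5), (4.6,4), (4,4), (4,5), (6.5,7.5), (7.375,7.875), (8,7.667), (8,7).
By the shoelace formula its area is 6.61.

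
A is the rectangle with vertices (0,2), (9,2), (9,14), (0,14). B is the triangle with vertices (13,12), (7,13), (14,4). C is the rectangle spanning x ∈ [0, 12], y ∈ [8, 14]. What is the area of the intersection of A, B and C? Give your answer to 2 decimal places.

2.24

The intersection is the polygon with vertices (7,13), (9,12.667), (9,10.429).
By the shoelace formula its area is 2.24.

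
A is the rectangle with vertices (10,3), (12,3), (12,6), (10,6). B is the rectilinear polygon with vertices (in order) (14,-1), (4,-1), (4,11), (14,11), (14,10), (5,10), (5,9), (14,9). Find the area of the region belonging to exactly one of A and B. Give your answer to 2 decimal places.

|A| = 6, |B| = 111, |A∩B| = 6.
|A △ B| = |A| + |B| − 2·|A∩B| = 6 + 111 − 12 = 105.00.

105.00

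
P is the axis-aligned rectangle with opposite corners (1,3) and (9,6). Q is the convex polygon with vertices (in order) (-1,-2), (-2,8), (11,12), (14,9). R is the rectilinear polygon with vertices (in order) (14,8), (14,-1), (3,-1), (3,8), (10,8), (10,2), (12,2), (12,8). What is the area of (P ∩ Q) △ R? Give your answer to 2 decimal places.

78.71

|P ∩ Q| = 20.2879.
|(P ∩ Q) ∩ R| = 14.2879.
|(P ∩ Q) △ R| = 20.2879 + 87 − 28.5758 = 78.71.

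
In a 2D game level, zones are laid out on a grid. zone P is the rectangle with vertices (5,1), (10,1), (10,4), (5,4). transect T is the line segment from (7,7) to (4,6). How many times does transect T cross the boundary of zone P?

0

The segment lies entirely outside zone P and never meets its boundary.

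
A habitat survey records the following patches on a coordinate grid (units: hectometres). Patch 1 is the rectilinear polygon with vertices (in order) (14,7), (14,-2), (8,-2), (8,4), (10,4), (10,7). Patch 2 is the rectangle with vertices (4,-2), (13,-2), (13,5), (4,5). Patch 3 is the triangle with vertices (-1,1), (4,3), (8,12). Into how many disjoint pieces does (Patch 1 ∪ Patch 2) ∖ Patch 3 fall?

(Patch 1 ∪ Patch 2) ∖ Patch 3 is a single connected region.

1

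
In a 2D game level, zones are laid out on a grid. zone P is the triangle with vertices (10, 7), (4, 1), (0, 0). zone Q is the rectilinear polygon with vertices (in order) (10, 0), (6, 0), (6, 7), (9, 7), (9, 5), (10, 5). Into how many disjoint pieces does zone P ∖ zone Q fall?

zone P ∖ zone Q splits into 2 disjoint pieces (area 0.15, area 6.6).

2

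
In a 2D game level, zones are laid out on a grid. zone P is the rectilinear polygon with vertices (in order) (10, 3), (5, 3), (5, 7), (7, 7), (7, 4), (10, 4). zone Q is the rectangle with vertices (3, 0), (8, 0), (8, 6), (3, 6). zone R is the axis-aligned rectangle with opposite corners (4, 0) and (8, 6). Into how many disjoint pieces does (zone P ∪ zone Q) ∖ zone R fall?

3

(zone P ∪ zone Q) ∖ zone R splits into 3 disjoint pieces (area 6, area 2, area 2).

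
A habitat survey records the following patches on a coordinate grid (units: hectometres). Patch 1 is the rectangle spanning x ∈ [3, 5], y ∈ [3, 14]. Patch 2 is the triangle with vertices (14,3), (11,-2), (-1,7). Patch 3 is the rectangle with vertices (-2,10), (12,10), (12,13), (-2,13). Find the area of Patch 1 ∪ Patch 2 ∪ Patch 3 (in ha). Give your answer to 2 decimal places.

By inclusion–exclusion:
Individual areas: |Patch 1| = 22, |Patch 2| = 43.5, |Patch 3| = 42.
|Patch 1∩Patch 2| = 4.6667.
|Patch 1∩Patch 3|: x∈[3,5], y∈[10,13] → 2·3 = 6.
|Patch 2∩Patch 3| = 0.
|Patch 1∩Patch 2∩Patch 3| = 0.
|Patch 1 ∪ Patch 2 ∪ Patch 3| = 107.5 − 10.6667 + 0 = 96.83.

96.83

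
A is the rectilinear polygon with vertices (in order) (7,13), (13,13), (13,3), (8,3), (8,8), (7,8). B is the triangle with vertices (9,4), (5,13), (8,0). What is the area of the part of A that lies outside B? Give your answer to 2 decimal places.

52.94

|A| = 55, |A∩B| = 2.0556.
|A ∖ B| = |A| − |A∩B| = 55 − 2.0556 = 52.94.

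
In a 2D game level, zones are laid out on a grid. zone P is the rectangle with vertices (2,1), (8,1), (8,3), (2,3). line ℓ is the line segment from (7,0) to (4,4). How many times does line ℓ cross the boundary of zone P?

The segment meets the boundary at (4.75,3), (6.25,1).

2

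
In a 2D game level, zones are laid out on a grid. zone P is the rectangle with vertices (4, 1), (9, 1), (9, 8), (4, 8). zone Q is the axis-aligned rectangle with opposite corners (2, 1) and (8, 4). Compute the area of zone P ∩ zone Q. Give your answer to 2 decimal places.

|zone P∩zone Q|: x∈[4,8], y∈[1,4] → 4·3 = 12.

12.00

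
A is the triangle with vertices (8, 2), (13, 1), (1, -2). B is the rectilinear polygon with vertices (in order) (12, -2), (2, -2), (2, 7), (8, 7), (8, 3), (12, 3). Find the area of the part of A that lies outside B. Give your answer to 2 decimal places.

0.39

|A| = 13.5, |A∩B| = 13.1143.
|A ∖ B| = |A| − |A∩B| = 13.5 − 13.1143 = 0.39.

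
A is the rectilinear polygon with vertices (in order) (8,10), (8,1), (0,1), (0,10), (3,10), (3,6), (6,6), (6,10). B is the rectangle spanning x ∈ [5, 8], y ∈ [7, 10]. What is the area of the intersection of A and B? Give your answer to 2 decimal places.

6.00

The intersection is the polygon with vertices (8,7), (6,7), (6,10), (8,10).
By the shoelace formula its area is 6.00.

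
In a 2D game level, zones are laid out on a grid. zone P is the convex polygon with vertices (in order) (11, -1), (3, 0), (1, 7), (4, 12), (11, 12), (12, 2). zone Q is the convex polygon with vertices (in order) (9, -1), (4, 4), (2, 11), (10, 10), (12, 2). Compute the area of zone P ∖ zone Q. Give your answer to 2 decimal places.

|zone P| = 116, |zone P∩zone Q| = 70.944.
|zone P ∖ zone Q| = |zone P| − |zone P∩zone Q| = 116 − 70.944 = 45.06.

45.06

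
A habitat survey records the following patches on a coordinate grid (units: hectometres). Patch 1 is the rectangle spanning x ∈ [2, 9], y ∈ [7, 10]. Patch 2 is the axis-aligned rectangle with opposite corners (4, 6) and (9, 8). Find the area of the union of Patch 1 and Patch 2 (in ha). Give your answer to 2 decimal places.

By inclusion–exclusion:
Individual areas: |Patch 1| = 21, |Patch 2| = 10.
|Patch 1∩Patch 2|: x∈[4,9], y∈[7,8] → 5·1 = 5.
|Patch 1 ∪ Patch 2| = 31 − 5 = 26.00.

26.00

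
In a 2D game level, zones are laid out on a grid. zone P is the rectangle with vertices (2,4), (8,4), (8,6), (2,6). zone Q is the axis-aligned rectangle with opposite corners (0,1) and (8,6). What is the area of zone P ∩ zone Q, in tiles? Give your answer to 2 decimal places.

12.00

|zone P∩zone Q|: x∈[2,8], y∈[4,6] → 6·2 = 12.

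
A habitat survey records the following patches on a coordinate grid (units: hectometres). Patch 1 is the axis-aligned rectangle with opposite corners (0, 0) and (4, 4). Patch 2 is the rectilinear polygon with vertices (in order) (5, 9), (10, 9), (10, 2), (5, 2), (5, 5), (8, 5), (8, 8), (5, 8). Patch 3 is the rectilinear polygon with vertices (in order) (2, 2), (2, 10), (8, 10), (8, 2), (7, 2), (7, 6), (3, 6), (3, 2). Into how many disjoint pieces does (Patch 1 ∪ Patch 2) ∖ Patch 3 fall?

3

(Patch 1 ∪ Patch 2) ∖ Patch 3 splits into 3 disjoint pieces (area 14, area 14, area 6).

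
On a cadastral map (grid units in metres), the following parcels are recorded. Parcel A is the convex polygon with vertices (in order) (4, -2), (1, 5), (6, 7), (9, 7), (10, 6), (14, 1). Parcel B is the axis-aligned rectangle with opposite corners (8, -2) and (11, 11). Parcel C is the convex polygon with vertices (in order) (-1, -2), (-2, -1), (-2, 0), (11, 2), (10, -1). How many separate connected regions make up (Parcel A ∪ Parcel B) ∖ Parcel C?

(Parcel A ∪ Parcel B) ∖ Parcel C splits into 2 disjoint pieces (area 71.8447, area 0.5367).

2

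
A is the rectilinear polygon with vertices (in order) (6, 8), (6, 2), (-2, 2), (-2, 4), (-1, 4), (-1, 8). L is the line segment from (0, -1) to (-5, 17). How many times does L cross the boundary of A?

The segment meets the boundary at (-1.389,4), (-0.833,2).

2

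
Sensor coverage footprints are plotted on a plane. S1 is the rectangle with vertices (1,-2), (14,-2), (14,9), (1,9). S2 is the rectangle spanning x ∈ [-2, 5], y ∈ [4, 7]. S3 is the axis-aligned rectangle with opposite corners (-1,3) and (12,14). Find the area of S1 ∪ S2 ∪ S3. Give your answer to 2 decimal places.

223.00

By inclusion–exclusion:
Individual areas: |S1| = 143, |S2| = 21, |S3| = 143.
|S1∩S2|: x∈[1,5], y∈[4,7] → 4·3 = 12.
|S1∩S3|: x∈[1,12], y∈[3,9] → 11·6 = 66.
|S2∩S3|: x∈[-1,5], y∈[4,7] → 6·3 = 18.
|S1∩S2∩S3| = 12.
|S1 ∪ S2 ∪ S3| = 307 − 96 + 12 = 223.00.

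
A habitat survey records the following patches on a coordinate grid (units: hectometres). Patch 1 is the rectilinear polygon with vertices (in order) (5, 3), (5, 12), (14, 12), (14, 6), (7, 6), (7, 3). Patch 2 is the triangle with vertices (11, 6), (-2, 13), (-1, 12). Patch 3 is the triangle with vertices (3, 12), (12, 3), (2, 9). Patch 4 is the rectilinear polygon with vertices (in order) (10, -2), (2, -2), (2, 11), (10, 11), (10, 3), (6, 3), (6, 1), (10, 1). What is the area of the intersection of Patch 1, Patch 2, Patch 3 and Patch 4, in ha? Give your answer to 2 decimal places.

0.36

The intersection is the polygon with vertices (7,8), (5,9), (5,9.231), (6.667,8.333).
By the shoelace formula its area is 0.36.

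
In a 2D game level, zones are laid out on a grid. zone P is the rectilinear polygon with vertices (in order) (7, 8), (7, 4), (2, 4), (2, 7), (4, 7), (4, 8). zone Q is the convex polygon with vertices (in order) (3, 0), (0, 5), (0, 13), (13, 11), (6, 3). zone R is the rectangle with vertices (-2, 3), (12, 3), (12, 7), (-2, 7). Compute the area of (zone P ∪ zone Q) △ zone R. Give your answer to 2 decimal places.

91.39

|zone P ∪ zone Q| = 95.0089.
|(zone P ∪ zone Q) ∩ zone R| = 29.8089.
|(zone P ∪ zone Q) △ zone R| = 95.0089 + 56 − 59.6179 = 91.39.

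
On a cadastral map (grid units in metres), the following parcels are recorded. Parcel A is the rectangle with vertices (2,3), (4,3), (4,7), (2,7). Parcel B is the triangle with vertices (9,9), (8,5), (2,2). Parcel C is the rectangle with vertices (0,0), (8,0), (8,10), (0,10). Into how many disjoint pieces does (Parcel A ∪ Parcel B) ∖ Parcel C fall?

1

(Parcel A ∪ Parcel B) ∖ Parcel C is a single connected region.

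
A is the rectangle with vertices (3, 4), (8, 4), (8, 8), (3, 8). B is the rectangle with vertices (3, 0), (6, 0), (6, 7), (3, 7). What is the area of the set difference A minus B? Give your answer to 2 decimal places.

11.00

|A∩B|: x∈[3,6], y∈[4,7] → 3·3 = 9.
|A| = 20.
|A ∖ B| = |A| − |A∩B| = 20 − 9 = 11.00.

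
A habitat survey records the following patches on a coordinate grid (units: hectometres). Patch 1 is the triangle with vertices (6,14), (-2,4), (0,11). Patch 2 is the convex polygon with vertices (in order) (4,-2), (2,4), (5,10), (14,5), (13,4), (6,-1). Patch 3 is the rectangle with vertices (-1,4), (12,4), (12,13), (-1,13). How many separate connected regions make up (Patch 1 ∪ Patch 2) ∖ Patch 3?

(Patch 1 ∪ Patch 2) ∖ Patch 3 splits into 3 disjoint pieces (area 1.125, area 0.6, area 37.1111).

3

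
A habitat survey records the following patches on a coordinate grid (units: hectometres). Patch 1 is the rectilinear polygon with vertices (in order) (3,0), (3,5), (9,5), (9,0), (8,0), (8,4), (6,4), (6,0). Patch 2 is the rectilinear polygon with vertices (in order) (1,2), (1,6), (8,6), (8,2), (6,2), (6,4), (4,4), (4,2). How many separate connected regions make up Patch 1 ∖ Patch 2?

Patch 1 ∖ Patch 2 splits into 2 disjoint pieces (area 10, area 5).

2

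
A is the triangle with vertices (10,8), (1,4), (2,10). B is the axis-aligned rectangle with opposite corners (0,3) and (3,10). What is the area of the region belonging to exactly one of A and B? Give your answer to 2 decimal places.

|A| = 25, |B| = 21, |A∩B| = 7.9861.
|A △ B| = |A| + |B| − 2·|A∩B| = 25 + 21 − 15.9722 = 30.03.

30.03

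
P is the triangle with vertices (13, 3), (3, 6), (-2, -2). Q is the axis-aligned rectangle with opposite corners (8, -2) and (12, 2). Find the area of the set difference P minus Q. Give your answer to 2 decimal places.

46.83

|P| = 47.5, |P∩Q| = 0.6667.
|P ∖ Q| = |P| − |P∩Q| = 47.5 − 0.6667 = 46.83.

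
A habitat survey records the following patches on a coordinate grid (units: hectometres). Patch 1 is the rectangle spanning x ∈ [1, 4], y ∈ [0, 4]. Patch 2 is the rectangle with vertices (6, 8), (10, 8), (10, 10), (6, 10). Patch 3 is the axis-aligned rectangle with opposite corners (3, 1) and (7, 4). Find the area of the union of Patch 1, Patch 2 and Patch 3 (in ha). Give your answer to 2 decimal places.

By inclusion–exclusion:
Individual areas: |Patch 1| = 12, |Patch 2| = 8, |Patch 3| = 12.
|Patch 1∩Patch 2| = 0 (no overlap).
|Patch 1∩Patch 3|: x∈[3,4], y∈[1,4] → 1·3 = 3.
|Patch 2∩Patch 3| = 0 (no overlap).
|Patch 1∩Patch 2∩Patch 3| = 0.
|Patch 1 ∪ Patch 2 ∪ Patch 3| = 32 − 3 + 0 = 29.00.

29.00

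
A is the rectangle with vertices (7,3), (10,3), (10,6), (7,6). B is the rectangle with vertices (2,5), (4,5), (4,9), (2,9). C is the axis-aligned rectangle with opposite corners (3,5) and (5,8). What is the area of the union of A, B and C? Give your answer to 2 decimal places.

By inclusion–exclusion:
Individual areas: |A| = 9, |B| = 8, |C| = 6.
|A∩B| = 0 (no overlap).
|A∩C| = 0 (no overlap).
|B∩C|: x∈[3,4], y∈[5,8] → 1·3 = 3.
|A∩B∩C| = 0.
|A ∪ B ∪ C| = 23 − 3 + 0 = 20.00.

20.00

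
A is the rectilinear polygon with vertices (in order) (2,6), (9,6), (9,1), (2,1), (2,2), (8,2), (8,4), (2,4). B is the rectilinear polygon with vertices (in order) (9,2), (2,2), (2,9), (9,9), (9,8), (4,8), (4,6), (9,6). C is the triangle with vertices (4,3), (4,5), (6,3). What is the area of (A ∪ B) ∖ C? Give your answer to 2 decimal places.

|A ∪ B| = 46.
|(A ∪ B) ∩ C| = 2.
|(A ∪ B) ∖ C| = 46 − 2 = 44.00.

44.00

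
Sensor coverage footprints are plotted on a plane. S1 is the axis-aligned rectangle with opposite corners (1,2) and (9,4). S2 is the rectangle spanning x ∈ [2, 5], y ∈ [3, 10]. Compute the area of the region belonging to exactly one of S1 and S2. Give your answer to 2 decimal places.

31.00

|S1∩S2|: x∈[2,5], y∈[3,4] → 3·1 = 3.
|S1 △ S2| = |S1| + |S2| − 2·|S1∩S2| = 16 + 21 − 6 = 31.00.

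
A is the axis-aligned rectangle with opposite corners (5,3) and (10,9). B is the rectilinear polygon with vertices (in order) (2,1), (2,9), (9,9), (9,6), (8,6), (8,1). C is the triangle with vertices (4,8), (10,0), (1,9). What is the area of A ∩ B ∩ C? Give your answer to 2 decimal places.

The intersection is the polygon with vertices (7,3), (5,5), (5,6.667), (7.75,3).
By the shoelace formula its area is 3.04.

3.04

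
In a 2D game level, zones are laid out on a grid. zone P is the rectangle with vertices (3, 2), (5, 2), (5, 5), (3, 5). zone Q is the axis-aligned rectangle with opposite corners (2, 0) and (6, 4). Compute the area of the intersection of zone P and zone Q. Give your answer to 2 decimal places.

|zone P∩zone Q|: x∈[3,5], y∈[2,4] → 2·2 = 4.

4.00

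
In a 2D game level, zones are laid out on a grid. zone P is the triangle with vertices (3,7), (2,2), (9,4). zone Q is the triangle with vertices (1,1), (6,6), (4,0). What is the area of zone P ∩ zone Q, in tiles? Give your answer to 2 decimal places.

4.16

The intersection is the polygon with vertices (2,2), (5.667,5.667), (5.857,5.571), (4.947,2.842).
By the shoelace formula its area is 4.16.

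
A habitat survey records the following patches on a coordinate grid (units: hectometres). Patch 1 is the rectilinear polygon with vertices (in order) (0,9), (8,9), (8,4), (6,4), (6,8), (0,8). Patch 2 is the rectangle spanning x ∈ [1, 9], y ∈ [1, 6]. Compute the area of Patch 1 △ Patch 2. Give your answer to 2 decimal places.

|Patch 1| = 16, |Patch 2| = 40, |Patch 1∩Patch 2| = 4.
|Patch 1 △ Patch 2| = |Patch 1| + |Patch 2| − 2·|Patch 1∩Patch 2| = 16 + 40 − 8 = 48.00.

48.00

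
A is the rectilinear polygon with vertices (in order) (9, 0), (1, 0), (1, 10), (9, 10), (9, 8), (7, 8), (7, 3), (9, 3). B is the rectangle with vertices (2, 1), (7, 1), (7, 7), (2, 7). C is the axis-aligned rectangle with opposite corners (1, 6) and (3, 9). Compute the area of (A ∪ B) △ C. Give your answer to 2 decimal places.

|A ∪ B| = 70.
|(A ∪ B) ∩ C| = 6.
|(A ∪ B) △ C| = 70 + 6 − 12 = 64.00.

64.00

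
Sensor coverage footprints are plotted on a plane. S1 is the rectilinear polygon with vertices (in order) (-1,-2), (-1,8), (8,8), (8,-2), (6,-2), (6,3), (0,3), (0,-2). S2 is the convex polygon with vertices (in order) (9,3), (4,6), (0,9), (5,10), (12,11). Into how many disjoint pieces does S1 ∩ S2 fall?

S1 ∩ S2 is a single connected region.

1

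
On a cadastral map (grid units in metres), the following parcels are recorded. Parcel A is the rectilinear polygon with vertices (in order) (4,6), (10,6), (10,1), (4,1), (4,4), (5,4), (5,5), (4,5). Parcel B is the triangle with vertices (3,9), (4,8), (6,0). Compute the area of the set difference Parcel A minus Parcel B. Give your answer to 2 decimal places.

27.92

|Parcel A| = 29, |Parcel A∩Parcel B| = 1.0833.
|Parcel A ∖ Parcel B| = |Parcel A| − |Parcel A∩Parcel B| = 29 − 1.0833 = 27.92.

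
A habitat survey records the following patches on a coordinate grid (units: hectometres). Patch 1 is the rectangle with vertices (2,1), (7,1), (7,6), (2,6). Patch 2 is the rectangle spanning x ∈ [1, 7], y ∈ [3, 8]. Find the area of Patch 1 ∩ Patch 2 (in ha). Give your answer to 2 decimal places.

|Patch 1∩Patch 2|: x∈[2,7], y∈[3,6] → 5·3 = 15.

15.00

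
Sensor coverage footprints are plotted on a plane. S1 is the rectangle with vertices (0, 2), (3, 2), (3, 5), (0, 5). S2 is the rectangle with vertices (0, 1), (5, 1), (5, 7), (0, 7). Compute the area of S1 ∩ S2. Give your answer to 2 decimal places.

9.00

|S1∩S2|: x∈[0,3], y∈[2,5] → 3·3 = 9.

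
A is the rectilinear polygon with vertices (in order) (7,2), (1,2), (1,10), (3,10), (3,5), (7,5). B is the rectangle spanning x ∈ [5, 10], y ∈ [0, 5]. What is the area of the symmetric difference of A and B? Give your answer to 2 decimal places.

|A| = 28, |B| = 25, |A∩B| = 6.
|A △ B| = |A| + |B| − 2·|A∩B| = 28 + 25 − 12 = 41.00.

41.00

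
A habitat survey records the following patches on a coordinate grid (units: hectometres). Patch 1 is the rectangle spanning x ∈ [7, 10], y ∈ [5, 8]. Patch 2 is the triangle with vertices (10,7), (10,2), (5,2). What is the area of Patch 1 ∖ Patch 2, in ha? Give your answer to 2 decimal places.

7.00

|Patch 1| = 9, |Patch 1∩Patch 2| = 2.
|Patch 1 ∖ Patch 2| = |Patch 1| − |Patch 1∩Patch 2| = 9 − 2 = 7.00.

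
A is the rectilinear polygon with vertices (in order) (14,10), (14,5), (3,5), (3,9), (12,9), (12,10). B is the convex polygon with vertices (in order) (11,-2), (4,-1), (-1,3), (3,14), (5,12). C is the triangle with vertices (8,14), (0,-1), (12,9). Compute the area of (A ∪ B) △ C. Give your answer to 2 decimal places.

|A ∪ B| = 124.9286.
|(A ∪ B) ∩ C| = 32.5841.
|(A ∪ B) △ C| = 124.9286 + 50 − 65.1683 = 109.76.

109.76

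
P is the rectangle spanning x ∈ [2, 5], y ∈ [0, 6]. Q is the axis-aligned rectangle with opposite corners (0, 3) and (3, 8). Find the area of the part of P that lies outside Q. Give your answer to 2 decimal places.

|P∩Q|: x∈[2,3], y∈[3,6] → 1·3 = 3.
|P| = 18.
|P ∖ Q| = |P| − |P∩Q| = 18 − 3 = 15.00.

15.00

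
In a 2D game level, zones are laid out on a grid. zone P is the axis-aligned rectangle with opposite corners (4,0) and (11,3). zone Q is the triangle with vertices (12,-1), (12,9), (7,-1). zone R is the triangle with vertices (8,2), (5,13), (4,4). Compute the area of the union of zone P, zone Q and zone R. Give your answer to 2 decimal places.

55.89

By inclusion–exclusion:
Individual areas: |zone P| = 21, |zone Q| = 25, |zone R| = 19.
|zone P∩zone Q| = 8.25.
|zone P∩zone R| = 0.8636.
|zone Q∩zone R| = 0.
|zone P∩zone Q∩zone R| = 0.
|zone P ∪ zone Q ∪ zone R| = 65 − 9.1136 + 0 = 55.89.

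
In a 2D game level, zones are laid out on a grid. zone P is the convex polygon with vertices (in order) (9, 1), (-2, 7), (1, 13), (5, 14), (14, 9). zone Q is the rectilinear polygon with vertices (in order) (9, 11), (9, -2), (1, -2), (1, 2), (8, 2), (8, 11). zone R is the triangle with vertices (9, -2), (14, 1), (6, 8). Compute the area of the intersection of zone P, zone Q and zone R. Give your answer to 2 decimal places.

4.60

The intersection is the polygon with vertices (8,2), (8,6.25), (9,5.375), (9,1), (7.924,1.587), (7.8,2).
By the shoelace formula its area is 4.60.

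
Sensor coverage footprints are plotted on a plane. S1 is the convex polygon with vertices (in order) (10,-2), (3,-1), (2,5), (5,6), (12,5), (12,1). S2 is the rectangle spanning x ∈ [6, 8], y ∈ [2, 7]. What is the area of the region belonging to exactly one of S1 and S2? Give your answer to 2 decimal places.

|S1| = 64.5, |S2| = 10, |S1∩S2| = 7.4286.
|S1 △ S2| = |S1| + |S2| − 2·|S1∩S2| = 64.5 + 10 − 14.8571 = 59.64.

59.64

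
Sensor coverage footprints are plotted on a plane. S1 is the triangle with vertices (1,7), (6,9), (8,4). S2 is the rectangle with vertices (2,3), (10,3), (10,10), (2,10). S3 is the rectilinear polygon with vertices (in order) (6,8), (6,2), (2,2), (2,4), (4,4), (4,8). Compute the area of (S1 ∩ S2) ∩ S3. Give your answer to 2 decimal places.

The region (S1 ∩ S2) ∩ S3 is the polygon with vertices (4,5.714), (4,8), (6,8), (6,4.857).
By the shoelace formula its area is 5.43.

5.43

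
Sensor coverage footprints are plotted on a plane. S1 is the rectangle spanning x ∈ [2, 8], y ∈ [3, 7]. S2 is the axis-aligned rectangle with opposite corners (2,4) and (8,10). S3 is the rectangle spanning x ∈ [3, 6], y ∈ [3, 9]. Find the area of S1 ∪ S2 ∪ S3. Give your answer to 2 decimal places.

42.00

By inclusion–exclusion:
Individual areas: |S1| = 24, |S2| = 36, |S3| = 18.
|S1∩S2|: x∈[2,8], y∈[4,7] → 6·3 = 18.
|S1∩S3|: x∈[3,6], y∈[3,7] → 3·4 = 12.
|S2∩S3|: x∈[3,6], y∈[4,9] → 3·5 = 15.
|S1∩S2∩S3| = 9.
|S1 ∪ S2 ∪ S3| = 78 − 45 + 9 = 42.00.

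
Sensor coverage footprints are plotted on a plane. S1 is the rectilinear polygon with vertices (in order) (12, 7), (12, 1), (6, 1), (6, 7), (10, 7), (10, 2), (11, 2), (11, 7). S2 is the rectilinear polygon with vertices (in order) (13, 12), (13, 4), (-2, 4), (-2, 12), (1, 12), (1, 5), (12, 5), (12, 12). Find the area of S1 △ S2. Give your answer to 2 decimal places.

|S1| = 31, |S2| = 43, |S1∩S2| = 5.
|S1 △ S2| = |S1| + |S2| − 2·|S1∩S2| = 31 + 43 − 10 = 64.00.

64.00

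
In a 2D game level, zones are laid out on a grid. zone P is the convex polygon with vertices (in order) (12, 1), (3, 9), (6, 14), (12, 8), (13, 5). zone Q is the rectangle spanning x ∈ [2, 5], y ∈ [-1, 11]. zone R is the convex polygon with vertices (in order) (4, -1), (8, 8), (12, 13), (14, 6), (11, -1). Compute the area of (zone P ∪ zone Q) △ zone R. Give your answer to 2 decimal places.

|zone P ∪ zone Q| = 90.4222.
|(zone P ∪ zone Q) ∩ zone R| = 31.7976.
|(zone P ∪ zone Q) △ zone R| = 90.4222 + 74.5 − 63.5953 = 101.33.

101.33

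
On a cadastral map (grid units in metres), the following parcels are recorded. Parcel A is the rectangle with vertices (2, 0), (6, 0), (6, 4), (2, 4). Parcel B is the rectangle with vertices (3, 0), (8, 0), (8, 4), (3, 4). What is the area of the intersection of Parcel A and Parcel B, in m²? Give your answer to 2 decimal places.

12.00

|Parcel A∩Parcel B|: x∈[3,6], y∈[0,4] → 3·4 = 12.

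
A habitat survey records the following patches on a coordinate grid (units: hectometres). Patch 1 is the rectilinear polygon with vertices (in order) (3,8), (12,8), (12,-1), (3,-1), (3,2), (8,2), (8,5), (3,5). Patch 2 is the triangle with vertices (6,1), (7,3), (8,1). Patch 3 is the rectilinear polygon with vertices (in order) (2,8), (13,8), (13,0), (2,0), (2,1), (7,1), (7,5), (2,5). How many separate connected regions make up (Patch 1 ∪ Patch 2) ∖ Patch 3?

(Patch 1 ∪ Patch 2) ∖ Patch 3 splits into 2 disjoint pieces (area 9, area 4.25).

2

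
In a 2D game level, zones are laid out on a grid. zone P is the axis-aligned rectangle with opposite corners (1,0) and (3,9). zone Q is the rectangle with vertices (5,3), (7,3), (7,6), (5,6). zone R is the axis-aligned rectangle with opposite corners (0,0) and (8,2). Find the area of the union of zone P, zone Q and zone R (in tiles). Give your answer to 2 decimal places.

36.00

By inclusion–exclusion:
Individual areas: |zone P| = 18, |zone Q| = 6, |zone R| = 16.
|zone P∩zone Q| = 0 (no overlap).
|zone P∩zone R|: x∈[1,3], y∈[0,2] → 2·2 = 4.
|zone Q∩zone R| = 0 (no overlap).
|zone P∩zone Q∩zone R| = 0.
|zone P ∪ zone Q ∪ zone R| = 40 − 4 + 0 = 36.00.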